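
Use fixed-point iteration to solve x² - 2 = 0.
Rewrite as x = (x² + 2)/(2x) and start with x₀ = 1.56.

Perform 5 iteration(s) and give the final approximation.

Equation: x² - 2 = 0
Fixed-point form: x = (x² + 2)/(2x)
x₀ = 1.56

x_1 = g(1.560000) = 1.421026
x_2 = g(1.421026) = 1.414230
x_3 = g(1.414230) = 1.414214
x_4 = g(1.414214) = 1.414214
x_5 = g(1.414214) = 1.414214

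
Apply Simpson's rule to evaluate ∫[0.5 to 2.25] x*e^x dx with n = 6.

f(x) = x*e^x
a = 0.5, b = 2.25, n = 6
h = (b - a)/n = 0.291667

Simpson's rule: (h/3)[f(x₀) + 4f(x₁) + 2f(x₂) + ... + f(xₙ)]

x_0 = 0.5000, f(x_0) = 0.824361, coefficient = 1
x_1 = 0.7917, f(x_1) = 1.747265, coefficient = 4
x_2 = 1.0833, f(x_2) = 3.200721, coefficient = 2
x_3 = 1.3750, f(x_3) = 5.438230, coefficient = 4
x_4 = 1.6667, f(x_4) = 8.824150, coefficient = 2
x_5 = 1.9583, f(x_5) = 13.879697, coefficient = 4
x_6 = 2.2500, f(x_6) = 21.347406, coefficient = 1

I ≈ (0.291667/3) × 130.482278 = 12.685777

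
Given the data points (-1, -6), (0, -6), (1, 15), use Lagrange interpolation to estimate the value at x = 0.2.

Lagrange interpolation formula:
P(x) = Σ yᵢ × Lᵢ(x)
where Lᵢ(x) = Π_{j≠i} (x - xⱼ)/(xᵢ - xⱼ)

L_0(0.2) = (0.2 - 0)/(-1 - 0) × (0.2 - 1)/(-1 - 1) = -0.080000
L_1(0.2) = (0.2 - (-1))/(0 - (-1)) × (0.2 - 1)/(0 - 1) = 0.960000
L_2(0.2) = (0.2 - (-1))/(1 - (-1)) × (0.2 - 0)/(1 - 0) = 0.120000

P(0.2) = (-6)×L_0(0.2) + (-6)×L_1(0.2) + 15×L_2(0.2)
P(0.2) = -3.480000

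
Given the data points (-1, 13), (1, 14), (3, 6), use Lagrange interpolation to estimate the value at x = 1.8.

Lagrange interpolation formula:
P(x) = Σ yᵢ × Lᵢ(x)
where Lᵢ(x) = Π_{j≠i} (x - xⱼ)/(xᵢ - xⱼ)

L_0(1.8) = (1.8 - 1)/(-1 - 1) × (1.8 - 3)/(-1 - 3) = -0.120000
L_1(1.8) = (1.8 - (-1))/(1 - (-1)) × (1.8 - 3)/(1 - 3) = 0.840000
L_2(1.8) = (1.8 - (-1))/(3 - (-1)) × (1.8 - 1)/(3 - 1) = 0.280000

P(1.8) = 13×L_0(1.8) + 14×L_1(1.8) + 6×L_2(1.8)
P(1.8) = 11.880000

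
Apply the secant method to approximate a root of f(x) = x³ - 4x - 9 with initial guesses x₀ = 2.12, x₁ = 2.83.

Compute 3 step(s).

f(x) = x³ - 4x - 9
x₀ = 2.12, x₁ = 2.83

Secant formula: x_{n+1} = x_n - f(x_n)(x_n - x_{n-1})/(f(x_n) - f(x_{n-1}))

Iteration 1:
  f(2.120000) = -7.951872
  f(2.830000) = 2.345187
  x_2 = 2.830000 - 2.345187×(2.830000 - 2.120000)/(2.345187 - (-7.951872))
       = 2.668295
Iteration 2:
  f(2.830000) = 2.345187
  f(2.668295) = -0.675453
  x_3 = 2.668295 - (-0.675453)×(2.668295 - 2.830000)/(-0.675453 - 2.345187)
       = 2.704454
Iteration 3:
  f(2.668295) = -0.675453
  f(2.704454) = -0.037237
  x_4 = 2.704454 - (-0.037237)×(2.704454 - 2.668295)/(-0.037237 - (-0.675453))
       = 2.706564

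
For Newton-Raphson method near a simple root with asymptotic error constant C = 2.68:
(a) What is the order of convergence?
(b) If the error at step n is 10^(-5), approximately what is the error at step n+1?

(a) Newton-Raphson has quadratic (order 2) convergence near simple roots.
    This means |e_{n+1}| ≈ C|e_n|².

(b) With |e_n| = 10^(-5) and C = 2.68:
    |e_{n+1}| ≈ 2.68 × (10^(-5))² = 2.68 × 10^(-10)

(a) 2 (quadratic); (b) |e_{n+1}| ≈ 2.680e-10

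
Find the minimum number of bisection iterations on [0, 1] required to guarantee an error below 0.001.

We need (b-a)/2^n ≤ 0.001
(1 - 0)/2^n ≤ 0.001
1/2^n ≤ 0.001
2^n ≥ 1000
n ≥ log₂(1000) = 9.97
n ≥ 10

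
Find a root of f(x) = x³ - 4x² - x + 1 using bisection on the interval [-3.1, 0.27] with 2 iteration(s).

f(x) = x³ - 4x² - x + 1
Initial interval: [-3.1, 0.27]

Iteration 1:
  c_1 = (-3.100000 + 0.270000)/2 = -1.415000
  f(c_1) = f(-1.415000) = -8.427048
  f(a) × f(c) ≥ 0, new interval: [-1.415000, 0.270000]
Iteration 2:
  c_2 = (-1.415000 + 0.270000)/2 = -0.572500
  f(c_2) = f(-0.572500) = 0.073835
  f(a) × f(c) < 0, new interval: [-1.415000, -0.572500]

After 2 iteration(s), the approximation is c_2 = -0.572500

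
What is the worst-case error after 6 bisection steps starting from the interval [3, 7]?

Bisection error bound: |error| ≤ (b-a)/2^n
|error| ≤ (7 - 3)/2^6 = 4/2^6
|error| ≤ 0.0625000000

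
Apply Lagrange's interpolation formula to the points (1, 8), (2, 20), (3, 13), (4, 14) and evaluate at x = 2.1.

Lagrange interpolation formula:
P(x) = Σ yᵢ × Lᵢ(x)
where Lᵢ(x) = Π_{j≠i} (x - xⱼ)/(xᵢ - xⱼ)

L_0(2.1) = (2.1 - 2)/(1 - 2) × (2.1 - 3)/(1 - 3) × (2.1 - 4)/(1 - 4) = -0.028500
L_1(2.1) = (2.1 - 1)/(2 - 1) × (2.1 - 3)/(2 - 3) × (2.1 - 4)/(2 - 4) = 0.940500
L_2(2.1) = (2.1 - 1)/(3 - 1) × (2.1 - 2)/(3 - 2) × (2.1 - 4)/(3 - 4) = 0.104500
L_3(2.1) = (2.1 - 1)/(4 - 1) × (2.1 - 2)/(4 - 2) × (2.1 - 3)/(4 - 3) = -0.016500

P(2.1) = 8×L_0(2.1) + 20×L_1(2.1) + 13×L_2(2.1) + 14×L_3(2.1)
P(2.1) = 19.709500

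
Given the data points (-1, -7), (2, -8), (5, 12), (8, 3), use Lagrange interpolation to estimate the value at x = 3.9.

Lagrange interpolation formula:
P(x) = Σ yᵢ × Lᵢ(x)
where Lᵢ(x) = Π_{j≠i} (x - xⱼ)/(xᵢ - xⱼ)

L_0(3.9) = (3.9 - 2)/(-1 - 2) × (3.9 - 5)/(-1 - 5) × (3.9 - 8)/(-1 - 8) = -0.052895
L_1(3.9) = (3.9 - (-1))/(2 - (-1)) × (3.9 - 5)/(2 - 5) × (3.9 - 8)/(2 - 8) = 0.409241
L_2(3.9) = (3.9 - (-1))/(5 - (-1)) × (3.9 - 2)/(5 - 2) × (3.9 - 8)/(5 - 8) = 0.706870
L_3(3.9) = (3.9 - (-1))/(8 - (-1)) × (3.9 - 2)/(8 - 2) × (3.9 - 5)/(8 - 5) = -0.063216

P(3.9) = (-7)×L_0(3.9) + (-8)×L_1(3.9) + 12×L_2(3.9) + 3×L_3(3.9)
P(3.9) = 5.389136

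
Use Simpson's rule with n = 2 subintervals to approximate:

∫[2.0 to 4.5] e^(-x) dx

f(x) = e^(-x)
a = 2.0, b = 4.5, n = 2
h = (b - a)/n = 1.250000

Simpson's rule: (h/3)[f(x₀) + 4f(x₁) + 2f(x₂) + ... + f(xₙ)]

x_0 = 2.0000, f(x_0) = 0.135335, coefficient = 1
x_1 = 3.2500, f(x_1) = 0.038774, coefficient = 4
x_2 = 4.5000, f(x_2) = 0.011109, coefficient = 1

I ≈ (1.250000/3) × 0.301541 = 0.125642
Exact value: 0.124226
Error: 0.001416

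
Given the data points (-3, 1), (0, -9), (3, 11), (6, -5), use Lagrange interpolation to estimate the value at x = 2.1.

Lagrange interpolation formula:
P(x) = Σ yᵢ × Lᵢ(x)
where Lᵢ(x) = Π_{j≠i} (x - xⱼ)/(xᵢ - xⱼ)

L_0(2.1) = (2.1 - 0)/(-3 - 0) × (2.1 - 3)/(-3 - 3) × (2.1 - 6)/(-3 - 6) = -0.045500
L_1(2.1) = (2.1 - (-3))/(0 - (-3)) × (2.1 - 3)/(0 - 3) × (2.1 - 6)/(0 - 6) = 0.331500
L_2(2.1) = (2.1 - (-3))/(3 - (-3)) × (2.1 - 0)/(3 - 0) × (2.1 - 6)/(3 - 6) = 0.773500
L_3(2.1) = (2.1 - (-3))/(6 - (-3)) × (2.1 - 0)/(6 - 0) × (2.1 - 3)/(6 - 3) = -0.059500

P(2.1) = 1×L_0(2.1) + (-9)×L_1(2.1) + 11×L_2(2.1) + (-5)×L_3(2.1)
P(2.1) = 5.777000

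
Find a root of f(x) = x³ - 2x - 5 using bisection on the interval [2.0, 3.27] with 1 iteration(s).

f(x) = x³ - 2x - 5
Initial interval: [2.0, 3.27]

Iteration 1:
  c_1 = (2.000000 + 3.270000)/2 = 2.635000
  f(c_1) = f(2.635000) = 8.025398
  f(a) × f(c) < 0, new interval: [2.000000, 2.635000]

After 1 iteration(s), the approximation is c_1 = 2.635000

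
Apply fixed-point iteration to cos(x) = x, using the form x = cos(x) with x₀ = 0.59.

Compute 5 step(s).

Equation: cos(x) = x
Fixed-point form: x = cos(x)
x₀ = 0.59

x_1 = g(0.590000) = 0.830941
x_2 = g(0.830941) = 0.674181
x_3 = g(0.674181) = 0.781218
x_4 = g(0.781218) = 0.710056
x_5 = g(0.710056) = 0.758325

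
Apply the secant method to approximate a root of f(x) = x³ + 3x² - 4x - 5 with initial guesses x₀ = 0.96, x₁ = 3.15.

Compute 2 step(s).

f(x) = x³ + 3x² - 4x - 5
x₀ = 0.96, x₁ = 3.15

Secant formula: x_{n+1} = x_n - f(x_n)(x_n - x_{n-1})/(f(x_n) - f(x_{n-1}))

Iteration 1:
  f(0.960000) = -5.190464
  f(3.150000) = 43.423375
  x_2 = 3.150000 - 43.423375×(3.150000 - 0.960000)/(43.423375 - (-5.190464))
       = 1.193825
Iteration 2:
  f(3.150000) = 43.423375
  f(1.193825) = -3.798187
  x_3 = 1.193825 - (-3.798187)×(1.193825 - 3.150000)/(-3.798187 - 43.423375)
       = 1.351166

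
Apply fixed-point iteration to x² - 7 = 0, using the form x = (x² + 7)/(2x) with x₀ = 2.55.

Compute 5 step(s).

Equation: x² - 7 = 0
Fixed-point form: x = (x² + 7)/(2x)
x₀ = 2.55

x_1 = g(2.550000) = 2.647549
x_2 = g(2.647549) = 2.645752
x_3 = g(2.645752) = 2.645751
x_4 = g(2.645751) = 2.645751
x_5 = g(2.645751) = 2.645751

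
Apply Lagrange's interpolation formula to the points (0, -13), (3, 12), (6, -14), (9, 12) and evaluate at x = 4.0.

Lagrange interpolation formula:
P(x) = Σ yᵢ × Lᵢ(x)
where Lᵢ(x) = Π_{j≠i} (x - xⱼ)/(xᵢ - xⱼ)

L_0(4.0) = (4.0 - 3)/(0 - 3) × (4.0 - 6)/(0 - 6) × (4.0 - 9)/(0 - 9) = -0.061728
L_1(4.0) = (4.0 - 0)/(3 - 0) × (4.0 - 6)/(3 - 6) × (4.0 - 9)/(3 - 9) = 0.740741
L_2(4.0) = (4.0 - 0)/(6 - 0) × (4.0 - 3)/(6 - 3) × (4.0 - 9)/(6 - 9) = 0.370370
L_3(4.0) = (4.0 - 0)/(9 - 0) × (4.0 - 3)/(9 - 3) × (4.0 - 6)/(9 - 6) = -0.049383

P(4.0) = (-13)×L_0(4.0) + 12×L_1(4.0) + (-14)×L_2(4.0) + 12×L_3(4.0)
P(4.0) = 3.913580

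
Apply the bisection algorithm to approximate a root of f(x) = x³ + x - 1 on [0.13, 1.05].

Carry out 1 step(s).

f(x) = x³ + x - 1
Initial interval: [0.13, 1.05]

Iteration 1:
  c_1 = (0.130000 + 1.050000)/2 = 0.590000
  f(c_1) = f(0.590000) = -0.204621
  f(a) × f(c) ≥ 0, new interval: [0.590000, 1.050000]

After 1 iteration(s), the approximation is c_1 = 0.590000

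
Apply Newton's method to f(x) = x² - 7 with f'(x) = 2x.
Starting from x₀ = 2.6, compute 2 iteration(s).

f(x) = x² - 7
f'(x) = 2x
x₀ = 2.6

Newton-Raphson formula: x_{n+1} = x_n - f(x_n)/f'(x_n)

Iteration 1:
  f(2.600000) = -0.240000
  f'(2.600000) = 5.200000
  x_1 = 2.600000 - (-0.240000)/5.200000 = 2.646154
Iteration 2:
  f(2.646154) = 0.002130
  f'(2.646154) = 5.292308
  x_2 = 2.646154 - 0.002130/5.292308 = 2.645751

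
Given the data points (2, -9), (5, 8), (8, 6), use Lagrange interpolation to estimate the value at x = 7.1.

Lagrange interpolation formula:
P(x) = Σ yᵢ × Lᵢ(x)
where Lᵢ(x) = Π_{j≠i} (x - xⱼ)/(xᵢ - xⱼ)

L_0(7.1) = (7.1 - 5)/(2 - 5) × (7.1 - 8)/(2 - 8) = -0.105000
L_1(7.1) = (7.1 - 2)/(5 - 2) × (7.1 - 8)/(5 - 8) = 0.510000
L_2(7.1) = (7.1 - 2)/(8 - 2) × (7.1 - 5)/(8 - 5) = 0.595000

P(7.1) = (-9)×L_0(7.1) + 8×L_1(7.1) + 6×L_2(7.1)
P(7.1) = 8.595000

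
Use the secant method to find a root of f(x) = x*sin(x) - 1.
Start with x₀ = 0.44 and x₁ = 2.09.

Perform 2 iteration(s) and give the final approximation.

f(x) = x*sin(x) - 1
x₀ = 0.44, x₁ = 2.09

Secant formula: x_{n+1} = x_n - f(x_n)(x_n - x_{n-1})/(f(x_n) - f(x_{n-1}))

Iteration 1:
  f(0.440000) = -0.812587
  f(2.090000) = 0.814568
  x_2 = 2.090000 - 0.814568×(2.090000 - 0.440000)/(0.814568 - (-0.812587))
       = 1.263995
Iteration 2:
  f(2.090000) = 0.814568
  f(1.263995) = 0.204972
  x_3 = 1.263995 - 0.204972×(1.263995 - 2.090000)/(0.204972 - 0.814568)
       = 0.986257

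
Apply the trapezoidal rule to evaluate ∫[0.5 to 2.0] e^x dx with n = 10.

f(x) = e^x
a = 0.5, b = 2.0, n = 10
h = (b - a)/n = 0.150000

Trapezoidal rule: (h/2)[f(x₀) + 2f(x₁) + 2f(x₂) + ... + f(xₙ)]

x_0 = 0.5000, f(x_0) = 1.648721, coefficient = 1
x_1 = 0.6500, f(x_1) = 1.915541, coefficient = 2
x_2 = 0.8000, f(x_2) = 2.225541, coefficient = 2
x_3 = 0.9500, f(x_3) = 2.585710, coefficient = 2
x_4 = 1.1000, f(x_4) = 3.004166, coefficient = 2
x_5 = 1.2500, f(x_5) = 3.490343, coefficient = 2
x_6 = 1.4000, f(x_6) = 4.055200, coefficient = 2
x_7 = 1.5500, f(x_7) = 4.711470, coefficient = 2
x_8 = 1.7000, f(x_8) = 5.473947, coefficient = 2
x_9 = 1.8500, f(x_9) = 6.359820, coefficient = 2
x_10 = 2.0000, f(x_10) = 7.389056, coefficient = 1

I ≈ (0.150000/2) × 76.681252 = 5.751094
Exact value: 5.740335
Error: 0.010759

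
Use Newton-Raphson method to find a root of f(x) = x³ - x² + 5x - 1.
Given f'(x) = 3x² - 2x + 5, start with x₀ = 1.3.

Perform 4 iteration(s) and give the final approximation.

f(x) = x³ - x² + 5x - 1
f'(x) = 3x² - 2x + 5
x₀ = 1.3

Newton-Raphson formula: x_{n+1} = x_n - f(x_n)/f'(x_n)

Iteration 1:
  f(1.300000) = 6.007000
  f'(1.300000) = 7.470000
  x_1 = 1.300000 - 6.007000/7.470000 = 0.495850
Iteration 2:
  f(0.495850) = 1.355296
  f'(0.495850) = 4.745902
  x_2 = 0.495850 - 1.355296/4.745902 = 0.210278
Iteration 3:
  f(0.210278) = 0.016472
  f'(0.210278) = 4.712094
  x_3 = 0.210278 - 0.016472/4.712094 = 0.206783
Iteration 4:
  f(0.206783) = -0.000005
  f'(0.206783) = 4.714712
  x_4 = 0.206783 - (-0.000005)/4.714712 = 0.206783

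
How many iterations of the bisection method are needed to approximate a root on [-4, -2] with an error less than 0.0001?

We need (b-a)/2^n ≤ 0.0001
(-2 - (-4))/2^n ≤ 0.0001
2/2^n ≤ 0.0001
2^n ≥ 20000
n ≥ log₂(20000) = 14.29
n ≥ 15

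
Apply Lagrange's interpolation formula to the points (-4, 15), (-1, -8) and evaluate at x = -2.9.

Lagrange interpolation formula:
P(x) = Σ yᵢ × Lᵢ(x)
where Lᵢ(x) = Π_{j≠i} (x - xⱼ)/(xᵢ - xⱼ)

L_0(-2.9) = (-2.9 - (-1))/(-4 - (-1)) = 0.633333
L_1(-2.9) = (-2.9 - (-4))/(-1 - (-4)) = 0.366667

P(-2.9) = 15×L_0(-2.9) + (-8)×L_1(-2.9)
P(-2.9) = 6.566667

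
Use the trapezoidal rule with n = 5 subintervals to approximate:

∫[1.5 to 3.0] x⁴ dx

f(x) = x⁴
a = 1.5, b = 3.0, n = 5
h = (b - a)/n = 0.300000

Trapezoidal rule: (h/2)[f(x₀) + 2f(x₁) + 2f(x₂) + ... + f(xₙ)]

x_0 = 1.5000, f(x_0) = 5.062500, coefficient = 1
x_1 = 1.8000, f(x_1) = 10.497600, coefficient = 2
x_2 = 2.1000, f(x_2) = 19.448100, coefficient = 2
x_3 = 2.4000, f(x_3) = 33.177600, coefficient = 2
x_4 = 2.7000, f(x_4) = 53.144100, coefficient = 2
x_5 = 3.0000, f(x_5) = 81.000000, coefficient = 1

I ≈ (0.300000/2) × 318.597300 = 47.789595
Exact value: 47.081250
Error: 0.708345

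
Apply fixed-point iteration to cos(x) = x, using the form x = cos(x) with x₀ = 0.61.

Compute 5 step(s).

Equation: cos(x) = x
Fixed-point form: x = cos(x)
x₀ = 0.61

x_1 = g(0.610000) = 0.819648
x_2 = g(0.819648) = 0.682479
x_3 = g(0.682479) = 0.776012
x_4 = g(0.776012) = 0.713713
x_5 = g(0.713713) = 0.755937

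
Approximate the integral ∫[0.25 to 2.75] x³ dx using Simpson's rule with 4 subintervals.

f(x) = x³
a = 0.25, b = 2.75, n = 4
h = (b - a)/n = 0.625000

Simpson's rule: (h/3)[f(x₀) + 4f(x₁) + 2f(x₂) + ... + f(xₙ)]

x_0 = 0.2500, f(x_0) = 0.015625, coefficient = 1
x_1 = 0.8750, f(x_1) = 0.669922, coefficient = 4
x_2 = 1.5000, f(x_2) = 3.375000, coefficient = 2
x_3 = 2.1250, f(x_3) = 9.595703, coefficient = 4
x_4 = 2.7500, f(x_4) = 20.796875, coefficient = 1

I ≈ (0.625000/3) × 68.625000 = 14.296875
Exact value: 14.296875
Error: 0.000000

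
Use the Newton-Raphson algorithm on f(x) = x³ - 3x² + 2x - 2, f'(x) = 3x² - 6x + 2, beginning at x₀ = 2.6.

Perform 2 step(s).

f(x) = x³ - 3x² + 2x - 2
f'(x) = 3x² - 6x + 2
x₀ = 2.6

Newton-Raphson formula: x_{n+1} = x_n - f(x_n)/f'(x_n)

Iteration 1:
  f(2.600000) = 0.496000
  f'(2.600000) = 6.680000
  x_1 = 2.600000 - 0.496000/6.680000 = 2.525749
Iteration 2:
  f(2.525749) = 0.026054
  f'(2.525749) = 5.983725
  x_2 = 2.525749 - 0.026054/5.983725 = 2.521394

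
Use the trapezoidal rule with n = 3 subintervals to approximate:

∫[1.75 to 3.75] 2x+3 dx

f(x) = 2x+3
a = 1.75, b = 3.75, n = 3
h = (b - a)/n = 0.666667

Trapezoidal rule: (h/2)[f(x₀) + 2f(x₁) + 2f(x₂) + ... + f(xₙ)]

x_0 = 1.7500, f(x_0) = 6.500000, coefficient = 1
x_1 = 2.4167, f(x_1) = 7.833333, coefficient = 2
x_2 = 3.0833, f(x_2) = 9.166667, coefficient = 2
x_3 = 3.7500, f(x_3) = 10.500000, coefficient = 1

I ≈ (0.666667/2) × 51.000000 = 17.000000
Exact value: 17.000000
Error: 0.000000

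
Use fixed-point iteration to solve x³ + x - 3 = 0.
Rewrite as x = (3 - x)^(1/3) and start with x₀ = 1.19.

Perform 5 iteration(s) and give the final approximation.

Equation: x³ + x - 3 = 0
Fixed-point form: x = (3 - x)^(1/3)
x₀ = 1.19

x_1 = g(1.190000) = 1.218689
x_2 = g(1.218689) = 1.212216
x_3 = g(1.212216) = 1.213682
x_4 = g(1.213682) = 1.213350
x_5 = g(1.213350) = 1.213426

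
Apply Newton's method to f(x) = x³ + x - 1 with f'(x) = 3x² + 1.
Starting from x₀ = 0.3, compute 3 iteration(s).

f(x) = x³ + x - 1
f'(x) = 3x² + 1
x₀ = 0.3

Newton-Raphson formula: x_{n+1} = x_n - f(x_n)/f'(x_n)

Iteration 1:
  f(0.300000) = -0.673000
  f'(0.300000) = 1.270000
  x_1 = 0.300000 - (-0.673000)/1.270000 = 0.829921
Iteration 2:
  f(0.829921) = 0.401546
  f'(0.829921) = 3.066308
  x_2 = 0.829921 - 0.401546/3.066308 = 0.698967
Iteration 3:
  f(0.698967) = 0.040451
  f'(0.698967) = 2.465665
  x_3 = 0.698967 - 0.040451/2.465665 = 0.682561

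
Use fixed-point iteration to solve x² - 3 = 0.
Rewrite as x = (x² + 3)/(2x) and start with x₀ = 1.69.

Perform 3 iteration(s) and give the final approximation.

Equation: x² - 3 = 0
Fixed-point form: x = (x² + 3)/(2x)
x₀ = 1.69

x_1 = g(1.690000) = 1.732574
x_2 = g(1.732574) = 1.732051
x_3 = g(1.732051) = 1.732051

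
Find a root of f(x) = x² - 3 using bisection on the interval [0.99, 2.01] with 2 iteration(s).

f(x) = x² - 3
Initial interval: [0.99, 2.01]

Iteration 1:
  c_1 = (0.990000 + 2.010000)/2 = 1.500000
  f(c_1) = f(1.500000) = -0.750000
  f(a) × f(c) ≥ 0, new interval: [1.500000, 2.010000]
Iteration 2:
  c_2 = (1.500000 + 2.010000)/2 = 1.755000
  f(c_2) = f(1.755000) = 0.080025
  f(a) × f(c) < 0, new interval: [1.500000, 1.755000]

After 2 iteration(s), the approximation is c_2 = 1.755000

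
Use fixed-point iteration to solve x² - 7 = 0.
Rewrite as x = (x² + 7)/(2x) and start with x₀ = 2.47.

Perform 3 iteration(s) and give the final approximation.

Equation: x² - 7 = 0
Fixed-point form: x = (x² + 7)/(2x)
x₀ = 2.47

x_1 = g(2.470000) = 2.652004
x_2 = g(2.652004) = 2.645759
x_3 = g(2.645759) = 2.645751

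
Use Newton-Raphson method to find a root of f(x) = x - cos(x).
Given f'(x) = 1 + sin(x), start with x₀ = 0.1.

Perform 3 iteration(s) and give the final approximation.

f(x) = x - cos(x)
f'(x) = 1 + sin(x)
x₀ = 0.1

Newton-Raphson formula: x_{n+1} = x_n - f(x_n)/f'(x_n)

Iteration 1:
  f(0.100000) = -0.895004
  f'(0.100000) = 1.099833
  x_1 = 0.100000 - (-0.895004)/1.099833 = 0.913763
Iteration 2:
  f(0.913763) = 0.302993
  f'(0.913763) = 1.791808
  x_2 = 0.913763 - 0.302993/1.791808 = 0.744664
Iteration 3:
  f(0.744664) = 0.009349
  f'(0.744664) = 1.677725
  x_3 = 0.744664 - 0.009349/1.677725 = 0.739092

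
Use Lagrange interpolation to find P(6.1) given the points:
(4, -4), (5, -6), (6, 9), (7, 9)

Lagrange interpolation formula:
P(x) = Σ yᵢ × Lᵢ(x)
where Lᵢ(x) = Π_{j≠i} (x - xⱼ)/(xᵢ - xⱼ)

L_0(6.1) = (6.1 - 5)/(4 - 5) × (6.1 - 6)/(4 - 6) × (6.1 - 7)/(4 - 7) = 0.016500
L_1(6.1) = (6.1 - 4)/(5 - 4) × (6.1 - 6)/(5 - 6) × (6.1 - 7)/(5 - 7) = -0.094500
L_2(6.1) = (6.1 - 4)/(6 - 4) × (6.1 - 5)/(6 - 5) × (6.1 - 7)/(6 - 7) = 1.039500
L_3(6.1) = (6.1 - 4)/(7 - 4) × (6.1 - 5)/(7 - 5) × (6.1 - 6)/(7 - 6) = 0.038500

P(6.1) = (-4)×L_0(6.1) + (-6)×L_1(6.1) + 9×L_2(6.1) + 9×L_3(6.1)
P(6.1) = 10.203000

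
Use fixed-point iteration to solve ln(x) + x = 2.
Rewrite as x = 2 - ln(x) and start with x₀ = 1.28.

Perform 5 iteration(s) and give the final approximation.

Equation: ln(x) + x = 2
Fixed-point form: x = 2 - ln(x)
x₀ = 1.28

x_1 = g(1.280000) = 1.753140
x_2 = g(1.753140) = 1.438592
x_3 = g(1.438592) = 1.636335
x_4 = g(1.636335) = 1.507541
x_5 = g(1.507541) = 1.589520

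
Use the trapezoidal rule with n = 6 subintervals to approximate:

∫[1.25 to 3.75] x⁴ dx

f(x) = x⁴
a = 1.25, b = 3.75, n = 6
h = (b - a)/n = 0.416667

Trapezoidal rule: (h/2)[f(x₀) + 2f(x₁) + 2f(x₂) + ... + f(xₙ)]

x_0 = 1.2500, f(x_0) = 2.441406, coefficient = 1
x_1 = 1.6667, f(x_1) = 7.716049, coefficient = 2
x_2 = 2.0833, f(x_2) = 18.838011, coefficient = 2
x_3 = 2.5000, f(x_3) = 39.062500, coefficient = 2
x_4 = 2.9167, f(x_4) = 72.368104, coefficient = 2
x_5 = 3.3333, f(x_5) = 123.456790, coefficient = 2
x_6 = 3.7500, f(x_6) = 197.753906, coefficient = 1

I ≈ (0.416667/2) × 723.078221 = 150.641296
Exact value: 147.705078
Error: 2.936218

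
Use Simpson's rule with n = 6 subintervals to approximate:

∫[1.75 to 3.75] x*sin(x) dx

f(x) = x*sin(x)
a = 1.75, b = 3.75, n = 6
h = (b - a)/n = 0.333333

Simpson's rule: (h/3)[f(x₀) + 4f(x₁) + 2f(x₂) + ... + f(xₙ)]

x_0 = 1.7500, f(x_0) = 1.721975, coefficient = 1
x_1 = 2.0833, f(x_1) = 1.815632, coefficient = 4
x_2 = 2.4167, f(x_2) = 1.602443, coefficient = 2
x_3 = 2.7500, f(x_3) = 1.049568, coefficient = 4
x_4 = 3.0833, f(x_4) = 0.179531, coefficient = 2
x_5 = 3.4167, f(x_5) = -0.928029, coefficient = 4
x_6 = 3.7500, f(x_6) = -2.143355, coefficient = 1

I ≈ (0.333333/3) × 10.891252 = 1.210139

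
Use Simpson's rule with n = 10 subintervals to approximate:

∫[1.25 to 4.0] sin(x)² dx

f(x) = sin(x)²
a = 1.25, b = 4.0, n = 10
h = (b - a)/n = 0.275000

Simpson's rule: (h/3)[f(x₀) + 4f(x₁) + 2f(x₂) + ... + f(xₙ)]

x_0 = 1.2500, f(x_0) = 0.900572, coefficient = 1
x_1 = 1.5250, f(x_1) = 0.997904, coefficient = 4
x_2 = 1.8000, f(x_2) = 0.948379, coefficient = 2
x_3 = 2.0750, f(x_3) = 0.766604, coefficient = 4
x_4 = 2.3500, f(x_4) = 0.506194, coefficient = 2
x_5 = 2.6250, f(x_5) = 0.243957, coefficient = 4
x_6 = 2.9000, f(x_6) = 0.057240, coefficient = 2
x_7 = 3.1750, f(x_7) = 0.001116, coefficient = 4
x_8 = 3.4500, f(x_8) = 0.092137, coefficient = 2
x_9 = 3.7250, f(x_9) = 0.303459, coefficient = 4
x_10 = 4.0000, f(x_10) = 0.572750, coefficient = 1

I ≈ (0.275000/3) × 13.933385 = 1.277227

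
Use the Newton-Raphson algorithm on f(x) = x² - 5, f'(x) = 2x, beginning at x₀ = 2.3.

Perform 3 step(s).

f(x) = x² - 5
f'(x) = 2x
x₀ = 2.3

Newton-Raphson formula: x_{n+1} = x_n - f(x_n)/f'(x_n)

Iteration 1:
  f(2.300000) = 0.290000
  f'(2.300000) = 4.600000
  x_1 = 2.300000 - 0.290000/4.600000 = 2.236957
Iteration 2:
  f(2.236957) = 0.003974
  f'(2.236957) = 4.473913
  x_2 = 2.236957 - 0.003974/4.473913 = 2.236068
Iteration 3:
  f(2.236068) = 0.000001
  f'(2.236068) = 4.472136
  x_3 = 2.236068 - 0.000001/4.472136 = 2.236068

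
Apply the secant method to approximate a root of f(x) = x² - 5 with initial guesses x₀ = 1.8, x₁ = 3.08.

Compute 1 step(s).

f(x) = x² - 5
x₀ = 1.8, x₁ = 3.08

Secant formula: x_{n+1} = x_n - f(x_n)(x_n - x_{n-1})/(f(x_n) - f(x_{n-1}))

Iteration 1:
  f(1.800000) = -1.760000
  f(3.080000) = 4.486400
  x_2 = 3.080000 - 4.486400×(3.080000 - 1.800000)/(4.486400 - (-1.760000))
       = 2.160656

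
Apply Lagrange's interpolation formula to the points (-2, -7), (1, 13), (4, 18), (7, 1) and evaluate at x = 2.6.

Lagrange interpolation formula:
P(x) = Σ yᵢ × Lᵢ(x)
where Lᵢ(x) = Π_{j≠i} (x - xⱼ)/(xᵢ - xⱼ)

L_0(2.6) = (2.6 - 1)/(-2 - 1) × (2.6 - 4)/(-2 - 4) × (2.6 - 7)/(-2 - 7) = -0.060840
L_1(2.6) = (2.6 - (-2))/(1 - (-2)) × (2.6 - 4)/(1 - 4) × (2.6 - 7)/(1 - 7) = 0.524741
L_2(2.6) = (2.6 - (-2))/(4 - (-2)) × (2.6 - 1)/(4 - 1) × (2.6 - 7)/(4 - 7) = 0.599704
L_3(2.6) = (2.6 - (-2))/(7 - (-2)) × (2.6 - 1)/(7 - 1) × (2.6 - 4)/(7 - 4) = -0.063605

P(2.6) = (-7)×L_0(2.6) + 13×L_1(2.6) + 18×L_2(2.6) + 1×L_3(2.6)
P(2.6) = 17.978568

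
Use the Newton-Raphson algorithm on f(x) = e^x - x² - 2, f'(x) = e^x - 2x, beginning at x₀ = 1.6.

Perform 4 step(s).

f(x) = e^x - x² - 2
f'(x) = e^x - 2x
x₀ = 1.6

Newton-Raphson formula: x_{n+1} = x_n - f(x_n)/f'(x_n)

Iteration 1:
  f(1.600000) = 0.393032
  f'(1.600000) = 1.753032
  x_1 = 1.600000 - 0.393032/1.753032 = 1.375799
Iteration 2:
  f(1.375799) = 0.065415
  f'(1.375799) = 1.206639
  x_2 = 1.375799 - 0.065415/1.206639 = 1.321586
Iteration 3:
  f(1.321586) = 0.002774
  f'(1.321586) = 1.106192
  x_3 = 1.321586 - 0.002774/1.106192 = 1.319079
Iteration 4:
  f(1.319079) = 0.000005
  f'(1.319079) = 1.101817
  x_4 = 1.319079 - 0.000005/1.101817 = 1.319074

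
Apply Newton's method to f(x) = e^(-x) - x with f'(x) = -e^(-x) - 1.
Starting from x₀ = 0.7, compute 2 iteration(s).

f(x) = e^(-x) - x
f'(x) = -e^(-x) - 1
x₀ = 0.7

Newton-Raphson formula: x_{n+1} = x_n - f(x_n)/f'(x_n)

Iteration 1:
  f(0.700000) = -0.203415
  f'(0.700000) = -1.496585
  x_1 = 0.700000 - (-0.203415)/(-1.496585) = 0.564081
Iteration 2:
  f(0.564081) = 0.004802
  f'(0.564081) = -1.568883
  x_2 = 0.564081 - 0.004802/(-1.568883) = 0.567142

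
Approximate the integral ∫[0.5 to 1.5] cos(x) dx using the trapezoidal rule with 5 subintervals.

f(x) = cos(x)
a = 0.5, b = 1.5, n = 5
h = (b - a)/n = 0.200000

Trapezoidal rule: (h/2)[f(x₀) + 2f(x₁) + 2f(x₂) + ... + f(xₙ)]

x_0 = 0.5000, f(x_0) = 0.877583, coefficient = 1
x_1 = 0.7000, f(x_1) = 0.764842, coefficient = 2
x_2 = 0.9000, f(x_2) = 0.621610, coefficient = 2
x_3 = 1.1000, f(x_3) = 0.453596, coefficient = 2
x_4 = 1.3000, f(x_4) = 0.267499, coefficient = 2
x_5 = 1.5000, f(x_5) = 0.070737, coefficient = 1

I ≈ (0.200000/2) × 5.163414 = 0.516341
Exact value: 0.518069
Error: 0.001728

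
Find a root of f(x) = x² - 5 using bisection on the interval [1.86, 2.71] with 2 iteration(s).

f(x) = x² - 5
Initial interval: [1.86, 2.71]

Iteration 1:
  c_1 = (1.860000 + 2.710000)/2 = 2.285000
  f(c_1) = f(2.285000) = 0.221225
  f(a) × f(c) < 0, new interval: [1.860000, 2.285000]
Iteration 2:
  c_2 = (1.860000 + 2.285000)/2 = 2.072500
  f(c_2) = f(2.072500) = -0.704744
  f(a) × f(c) ≥ 0, new interval: [2.072500, 2.285000]

After 2 iteration(s), the approximation is c_2 = 2.072500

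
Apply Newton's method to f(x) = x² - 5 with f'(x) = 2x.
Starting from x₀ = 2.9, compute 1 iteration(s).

f(x) = x² - 5
f'(x) = 2x
x₀ = 2.9

Newton-Raphson formula: x_{n+1} = x_n - f(x_n)/f'(x_n)

Iteration 1:
  f(2.900000) = 3.410000
  f'(2.900000) = 5.800000
  x_1 = 2.900000 - 3.410000/5.800000 = 2.312069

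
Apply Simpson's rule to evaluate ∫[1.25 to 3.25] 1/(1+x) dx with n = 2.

f(x) = 1/(1+x)
a = 1.25, b = 3.25, n = 2
h = (b - a)/n = 1.000000

Simpson's rule: (h/3)[f(x₀) + 4f(x₁) + 2f(x₂) + ... + f(xₙ)]

x_0 = 1.2500, f(x_0) = 0.444444, coefficient = 1
x_1 = 2.2500, f(x_1) = 0.307692, coefficient = 4
x_2 = 3.2500, f(x_2) = 0.235294, coefficient = 1

I ≈ (1.000000/3) × 1.910508 = 0.636836
Exact value: 0.635989
Error: 0.000847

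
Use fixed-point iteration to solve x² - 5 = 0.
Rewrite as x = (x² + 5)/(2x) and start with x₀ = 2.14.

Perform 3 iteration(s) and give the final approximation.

Equation: x² - 5 = 0
Fixed-point form: x = (x² + 5)/(2x)
x₀ = 2.14

x_1 = g(2.140000) = 2.238224
x_2 = g(2.238224) = 2.236069
x_3 = g(2.236069) = 2.236068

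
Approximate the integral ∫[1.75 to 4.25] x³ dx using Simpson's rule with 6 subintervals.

f(x) = x³
a = 1.75, b = 4.25, n = 6
h = (b - a)/n = 0.416667

Simpson's rule: (h/3)[f(x₀) + 4f(x₁) + 2f(x₂) + ... + f(xₙ)]

x_0 = 1.7500, f(x_0) = 5.359375, coefficient = 1
x_1 = 2.1667, f(x_1) = 10.171296, coefficient = 4
x_2 = 2.5833, f(x_2) = 17.240162, coefficient = 2
x_3 = 3.0000, f(x_3) = 27.000000, coefficient = 4
x_4 = 3.4167, f(x_4) = 39.884838, coefficient = 2
x_5 = 3.8333, f(x_5) = 56.328704, coefficient = 4
x_6 = 4.2500, f(x_6) = 76.765625, coefficient = 1

I ≈ (0.416667/3) × 570.375000 = 79.218750
Exact value: 79.218750
Error: 0.000000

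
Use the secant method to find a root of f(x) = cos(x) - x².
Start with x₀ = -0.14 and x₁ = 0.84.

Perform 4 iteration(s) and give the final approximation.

f(x) = cos(x) - x²
x₀ = -0.14, x₁ = 0.84

Secant formula: x_{n+1} = x_n - f(x_n)(x_n - x_{n-1})/(f(x_n) - f(x_{n-1}))

Iteration 1:
  f(-0.140000) = 0.970616
  f(0.840000) = -0.038137
  x_2 = 0.840000 - (-0.038137)×(0.840000 - (-0.140000))/(-0.038137 - 0.970616)
       = 0.802950
Iteration 2:
  f(0.840000) = -0.038137
  f(0.802950) = 0.049859
  x_3 = 0.802950 - 0.049859×(0.802950 - 0.840000)/(0.049859 - (-0.038137))
       = 0.823943
Iteration 3:
  f(0.802950) = 0.049859
  f(0.823943) = 0.000452
  x_4 = 0.823943 - 0.000452×(0.823943 - 0.802950)/(0.000452 - 0.049859)
       = 0.824135
Iteration 4:
  f(0.823943) = 0.000452
  f(0.824135) = -0.000005
  x_5 = 0.824135 - (-0.000005)×(0.824135 - 0.823943)/(-0.000005 - 0.000452)
       = 0.824132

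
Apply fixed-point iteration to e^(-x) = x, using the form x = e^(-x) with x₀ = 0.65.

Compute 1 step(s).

Equation: e^(-x) = x
Fixed-point form: x = e^(-x)
x₀ = 0.65

x_1 = g(0.650000) = 0.522046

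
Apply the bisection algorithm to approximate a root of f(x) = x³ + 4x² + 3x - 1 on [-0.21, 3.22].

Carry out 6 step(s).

f(x) = x³ + 4x² + 3x - 1
Initial interval: [-0.21, 3.22]

Iteration 1:
  c_1 = (-0.210000 + 3.220000)/2 = 1.505000
  f(c_1) = f(1.505000) = 15.983963
  f(a) × f(c) < 0, new interval: [-0.210000, 1.505000]
Iteration 2:
  c_2 = (-0.210000 + 1.505000)/2 = 0.647500
  f(c_2) = f(0.647500) = 2.890993
  f(a) × f(c) < 0, new interval: [-0.210000, 0.647500]
Iteration 3:
  c_3 = (-0.210000 + 0.647500)/2 = 0.218750
  f(c_3) = f(0.218750) = -0.141876
  f(a) × f(c) ≥ 0, new interval: [0.218750, 0.647500]
Iteration 4:
  c_4 = (0.218750 + 0.647500)/2 = 0.433125
  f(c_4) = f(0.433125) = 1.131017
  f(a) × f(c) < 0, new interval: [0.218750, 0.433125]
Iteration 5:
  c_5 = (0.218750 + 0.433125)/2 = 0.325938
  f(c_5) = f(0.325938) = 0.437380
  f(a) × f(c) < 0, new interval: [0.218750, 0.325938]
Iteration 6:
  c_6 = (0.218750 + 0.325938)/2 = 0.272344
  f(c_6) = f(0.272344) = 0.133916
  f(a) × f(c) < 0, new interval: [0.218750, 0.272344]

After 6 iteration(s), the approximation is c_6 = 0.272344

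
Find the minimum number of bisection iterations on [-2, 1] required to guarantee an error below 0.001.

We need (b-a)/2^n ≤ 0.001
(1 - (-2))/2^n ≤ 0.001
3/2^n ≤ 0.001
2^n ≥ 3000
n ≥ log₂(3000) = 11.55
n ≥ 12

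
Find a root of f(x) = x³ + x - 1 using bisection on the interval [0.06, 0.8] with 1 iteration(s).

f(x) = x³ + x - 1
Initial interval: [0.06, 0.8]

Iteration 1:
  c_1 = (0.060000 + 0.800000)/2 = 0.430000
  f(c_1) = f(0.430000) = -0.490493
  f(a) × f(c) ≥ 0, new interval: [0.430000, 0.800000]

After 1 iteration(s), the approximation is c_1 = 0.430000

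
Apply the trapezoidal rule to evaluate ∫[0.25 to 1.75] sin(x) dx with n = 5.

f(x) = sin(x)
a = 0.25, b = 1.75, n = 5
h = (b - a)/n = 0.300000

Trapezoidal rule: (h/2)[f(x₀) + 2f(x₁) + 2f(x₂) + ... + f(xₙ)]

x_0 = 0.2500, f(x_0) = 0.247404, coefficient = 1
x_1 = 0.5500, f(x_1) = 0.522687, coefficient = 2
x_2 = 0.8500, f(x_2) = 0.751280, coefficient = 2
x_3 = 1.1500, f(x_3) = 0.912764, coefficient = 2
x_4 = 1.4500, f(x_4) = 0.992713, coefficient = 2
x_5 = 1.7500, f(x_5) = 0.983986, coefficient = 1

I ≈ (0.300000/2) × 7.590279 = 1.138542
Exact value: 1.147158
Error: 0.008617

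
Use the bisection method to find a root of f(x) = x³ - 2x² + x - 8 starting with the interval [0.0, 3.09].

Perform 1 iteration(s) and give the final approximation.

f(x) = x³ - 2x² + x - 8
Initial interval: [0.0, 3.09]

Iteration 1:
  c_1 = (0.000000 + 3.090000)/2 = 1.545000
  f(c_1) = f(1.545000) = -7.541096
  f(a) × f(c) ≥ 0, new interval: [1.545000, 3.090000]

After 1 iteration(s), the approximation is c_1 = 1.545000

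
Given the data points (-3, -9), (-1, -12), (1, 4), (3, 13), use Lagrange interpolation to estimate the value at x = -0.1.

Lagrange interpolation formula:
P(x) = Σ yᵢ × Lᵢ(x)
where Lᵢ(x) = Π_{j≠i} (x - xⱼ)/(xᵢ - xⱼ)

L_0(-0.1) = (-0.1 - (-1))/(-3 - (-1)) × (-0.1 - 1)/(-3 - 1) × (-0.1 - 3)/(-3 - 3) = -0.063938
L_1(-0.1) = (-0.1 - (-3))/(-1 - (-3)) × (-0.1 - 1)/(-1 - 1) × (-0.1 - 3)/(-1 - 3) = 0.618062
L_2(-0.1) = (-0.1 - (-3))/(1 - (-3)) × (-0.1 - (-1))/(1 - (-1)) × (-0.1 - 3)/(1 - 3) = 0.505687
L_3(-0.1) = (-0.1 - (-3))/(3 - (-3)) × (-0.1 - (-1))/(3 - (-1)) × (-0.1 - 1)/(3 - 1) = -0.059813

P(-0.1) = (-9)×L_0(-0.1) + (-12)×L_1(-0.1) + 4×L_2(-0.1) + 13×L_3(-0.1)
P(-0.1) = -5.596125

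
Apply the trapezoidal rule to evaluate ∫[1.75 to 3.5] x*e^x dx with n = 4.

f(x) = x*e^x
a = 1.75, b = 3.5, n = 4
h = (b - a)/n = 0.437500

Trapezoidal rule: (h/2)[f(x₀) + 2f(x₁) + 2f(x₂) + ... + f(xₙ)]

x_0 = 1.7500, f(x_0) = 10.070555, coefficient = 1
x_1 = 2.1875, f(x_1) = 19.496975, coefficient = 2
x_2 = 2.6250, f(x_2) = 36.237007, coefficient = 2
x_3 = 3.0625, f(x_3) = 65.479137, coefficient = 2
x_4 = 3.5000, f(x_4) = 115.904082, coefficient = 1

I ≈ (0.437500/2) × 368.400876 = 80.587692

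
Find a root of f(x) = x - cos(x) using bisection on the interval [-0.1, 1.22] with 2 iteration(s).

f(x) = x - cos(x)
Initial interval: [-0.1, 1.22]

Iteration 1:
  c_1 = (-0.100000 + 1.220000)/2 = 0.560000
  f(c_1) = f(0.560000) = -0.287255
  f(a) × f(c) ≥ 0, new interval: [0.560000, 1.220000]
Iteration 2:
  c_2 = (0.560000 + 1.220000)/2 = 0.890000
  f(c_2) = f(0.890000) = 0.260588
  f(a) × f(c) < 0, new interval: [0.560000, 0.890000]

After 2 iteration(s), the approximation is c_2 = 0.890000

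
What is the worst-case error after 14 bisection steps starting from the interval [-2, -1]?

Bisection error bound: |error| ≤ (b-a)/2^n
|error| ≤ (-1 - (-2))/2^14 = 1/2^14
|error| ≤ 0.0000610352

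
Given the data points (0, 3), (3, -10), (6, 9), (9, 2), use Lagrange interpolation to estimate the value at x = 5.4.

Lagrange interpolation formula:
P(x) = Σ yᵢ × Lᵢ(x)
where Lᵢ(x) = Π_{j≠i} (x - xⱼ)/(xᵢ - xⱼ)

L_0(5.4) = (5.4 - 3)/(0 - 3) × (5.4 - 6)/(0 - 6) × (5.4 - 9)/(0 - 9) = -0.032000
L_1(5.4) = (5.4 - 0)/(3 - 0) × (5.4 - 6)/(3 - 6) × (5.4 - 9)/(3 - 9) = 0.216000
L_2(5.4) = (5.4 - 0)/(6 - 0) × (5.4 - 3)/(6 - 3) × (5.4 - 9)/(6 - 9) = 0.864000
L_3(5.4) = (5.4 - 0)/(9 - 0) × (5.4 - 3)/(9 - 3) × (5.4 - 6)/(9 - 6) = -0.048000

P(5.4) = 3×L_0(5.4) + (-10)×L_1(5.4) + 9×L_2(5.4) + 2×L_3(5.4)
P(5.4) = 5.424000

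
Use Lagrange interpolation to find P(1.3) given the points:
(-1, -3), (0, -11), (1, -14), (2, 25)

Lagrange interpolation formula:
P(x) = Σ yᵢ × Lᵢ(x)
where Lᵢ(x) = Π_{j≠i} (x - xⱼ)/(xᵢ - xⱼ)

L_0(1.3) = (1.3 - 0)/(-1 - 0) × (1.3 - 1)/(-1 - 1) × (1.3 - 2)/(-1 - 2) = 0.045500
L_1(1.3) = (1.3 - (-1))/(0 - (-1)) × (1.3 - 1)/(0 - 1) × (1.3 - 2)/(0 - 2) = -0.241500
L_2(1.3) = (1.3 - (-1))/(1 - (-1)) × (1.3 - 0)/(1 - 0) × (1.3 - 2)/(1 - 2) = 1.046500
L_3(1.3) = (1.3 - (-1))/(2 - (-1)) × (1.3 - 0)/(2 - 0) × (1.3 - 1)/(2 - 1) = 0.149500

P(1.3) = (-3)×L_0(1.3) + (-11)×L_1(1.3) + (-14)×L_2(1.3) + 25×L_3(1.3)
P(1.3) = -8.393500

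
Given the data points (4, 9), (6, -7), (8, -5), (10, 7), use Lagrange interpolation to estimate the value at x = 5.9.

Lagrange interpolation formula:
P(x) = Σ yᵢ × Lᵢ(x)
where Lᵢ(x) = Π_{j≠i} (x - xⱼ)/(xᵢ - xⱼ)

L_0(5.9) = (5.9 - 6)/(4 - 6) × (5.9 - 8)/(4 - 8) × (5.9 - 10)/(4 - 10) = 0.017937
L_1(5.9) = (5.9 - 4)/(6 - 4) × (5.9 - 8)/(6 - 8) × (5.9 - 10)/(6 - 10) = 1.022437
L_2(5.9) = (5.9 - 4)/(8 - 4) × (5.9 - 6)/(8 - 6) × (5.9 - 10)/(8 - 10) = -0.048687
L_3(5.9) = (5.9 - 4)/(10 - 4) × (5.9 - 6)/(10 - 6) × (5.9 - 8)/(10 - 8) = 0.008312

P(5.9) = 9×L_0(5.9) + (-7)×L_1(5.9) + (-5)×L_2(5.9) + 7×L_3(5.9)
P(5.9) = -6.694000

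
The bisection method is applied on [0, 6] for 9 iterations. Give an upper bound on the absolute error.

Bisection error bound: |error| ≤ (b-a)/2^n
|error| ≤ (6 - 0)/2^9 = 6/2^9
|error| ≤ 0.0117187500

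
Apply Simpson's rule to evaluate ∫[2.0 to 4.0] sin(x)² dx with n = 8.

f(x) = sin(x)²
a = 2.0, b = 4.0, n = 8
h = (b - a)/n = 0.250000

Simpson's rule: (h/3)[f(x₀) + 4f(x₁) + 2f(x₂) + ... + f(xₙ)]

x_0 = 2.0000, f(x_0) = 0.826822, coefficient = 1
x_1 = 2.2500, f(x_1) = 0.605398, coefficient = 4
x_2 = 2.5000, f(x_2) = 0.358169, coefficient = 2
x_3 = 2.7500, f(x_3) = 0.145665, coefficient = 4
x_4 = 3.0000, f(x_4) = 0.019915, coefficient = 2
x_5 = 3.2500, f(x_5) = 0.011706, coefficient = 4
x_6 = 3.5000, f(x_6) = 0.123049, coefficient = 2
x_7 = 3.7500, f(x_7) = 0.326682, coefficient = 4
x_8 = 4.0000, f(x_8) = 0.572750, coefficient = 1

I ≈ (0.250000/3) × 6.759643 = 0.563304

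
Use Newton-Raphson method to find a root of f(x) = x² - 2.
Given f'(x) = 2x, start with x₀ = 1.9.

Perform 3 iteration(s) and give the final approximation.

f(x) = x² - 2
f'(x) = 2x
x₀ = 1.9

Newton-Raphson formula: x_{n+1} = x_n - f(x_n)/f'(x_n)

Iteration 1:
  f(1.900000) = 1.610000
  f'(1.900000) = 3.800000
  x_1 = 1.900000 - 1.610000/3.800000 = 1.476316
Iteration 2:
  f(1.476316) = 0.179508
  f'(1.476316) = 2.952632
  x_2 = 1.476316 - 0.179508/2.952632 = 1.415520
Iteration 3:
  f(1.415520) = 0.003696
  f'(1.415520) = 2.831039
  x_3 = 1.415520 - 0.003696/2.831039 = 1.414214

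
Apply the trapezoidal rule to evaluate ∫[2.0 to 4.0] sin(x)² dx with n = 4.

f(x) = sin(x)²
a = 2.0, b = 4.0, n = 4
h = (b - a)/n = 0.500000

Trapezoidal rule: (h/2)[f(x₀) + 2f(x₁) + 2f(x₂) + ... + f(xₙ)]

x_0 = 2.0000, f(x_0) = 0.826822, coefficient = 1
x_1 = 2.5000, f(x_1) = 0.358169, coefficient = 2
x_2 = 3.0000, f(x_2) = 0.019915, coefficient = 2
x_3 = 3.5000, f(x_3) = 0.123049, coefficient = 2
x_4 = 4.0000, f(x_4) = 0.572750, coefficient = 1

I ≈ (0.500000/2) × 2.401837 = 0.600459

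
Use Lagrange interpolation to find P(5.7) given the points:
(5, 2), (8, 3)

Lagrange interpolation formula:
P(x) = Σ yᵢ × Lᵢ(x)
where Lᵢ(x) = Π_{j≠i} (x - xⱼ)/(xᵢ - xⱼ)

L_0(5.7) = (5.7 - 8)/(5 - 8) = 0.766667
L_1(5.7) = (5.7 - 5)/(8 - 5) = 0.233333

P(5.7) = 2×L_0(5.7) + 3×L_1(5.7)
P(5.7) = 2.233333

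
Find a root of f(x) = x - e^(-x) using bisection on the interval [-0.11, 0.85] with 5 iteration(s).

f(x) = x - e^(-x)
Initial interval: [-0.11, 0.85]

Iteration 1:
  c_1 = (-0.110000 + 0.850000)/2 = 0.370000
  f(c_1) = f(0.370000) = -0.320734
  f(a) × f(c) ≥ 0, new interval: [0.370000, 0.850000]
Iteration 2:
  c_2 = (0.370000 + 0.850000)/2 = 0.610000
  f(c_2) = f(0.610000) = 0.066649
  f(a) × f(c) < 0, new interval: [0.370000, 0.610000]
Iteration 3:
  c_3 = (0.370000 + 0.610000)/2 = 0.490000
  f(c_3) = f(0.490000) = -0.122626
  f(a) × f(c) ≥ 0, new interval: [0.490000, 0.610000]
Iteration 4:
  c_4 = (0.490000 + 0.610000)/2 = 0.550000
  f(c_4) = f(0.550000) = -0.026950
  f(a) × f(c) ≥ 0, new interval: [0.550000, 0.610000]
Iteration 5:
  c_5 = (0.550000 + 0.610000)/2 = 0.580000
  f(c_5) = f(0.580000) = 0.020102
  f(a) × f(c) < 0, new interval: [0.550000, 0.580000]

After 5 iteration(s), the approximation is c_5 = 0.580000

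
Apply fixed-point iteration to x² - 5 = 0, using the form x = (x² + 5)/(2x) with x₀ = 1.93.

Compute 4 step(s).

Equation: x² - 5 = 0
Fixed-point form: x = (x² + 5)/(2x)
x₀ = 1.93

x_1 = g(1.930000) = 2.260337
x_2 = g(2.260337) = 2.236198
x_3 = g(2.236198) = 2.236068
x_4 = g(2.236068) = 2.236068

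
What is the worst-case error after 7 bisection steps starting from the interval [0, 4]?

Bisection error bound: |error| ≤ (b-a)/2^n
|error| ≤ (4 - 0)/2^7 = 4/2^7
|error| ≤ 0.0312500000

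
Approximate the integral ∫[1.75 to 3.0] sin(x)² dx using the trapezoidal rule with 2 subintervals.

f(x) = sin(x)²
a = 1.75, b = 3.0, n = 2
h = (b - a)/n = 0.625000

Trapezoidal rule: (h/2)[f(x₀) + 2f(x₁) + 2f(x₂) + ... + f(xₙ)]

x_0 = 1.7500, f(x_0) = 0.968228, coefficient = 1
x_1 = 2.3750, f(x_1) = 0.481199, coefficient = 2
x_2 = 3.0000, f(x_2) = 0.019915, coefficient = 1

I ≈ (0.625000/2) × 1.950541 = 0.609544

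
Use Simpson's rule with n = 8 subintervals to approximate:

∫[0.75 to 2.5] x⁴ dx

f(x) = x⁴
a = 0.75, b = 2.5, n = 8
h = (b - a)/n = 0.218750

Simpson's rule: (h/3)[f(x₀) + 4f(x₁) + 2f(x₂) + ... + f(xₙ)]

x_0 = 0.7500, f(x_0) = 0.316406, coefficient = 1
x_1 = 0.9688, f(x_1) = 0.880738, coefficient = 4
x_2 = 1.1875, f(x_2) = 1.988541, coefficient = 2
x_3 = 1.4062, f(x_3) = 3.910661, coefficient = 4
x_4 = 1.6250, f(x_4) = 6.972900, coefficient = 2
x_5 = 1.8438, f(x_5) = 11.556016, coefficient = 4
x_6 = 2.0625, f(x_6) = 18.095718, coefficient = 2
x_7 = 2.2812, f(x_7) = 27.082673, coefficient = 4
x_8 = 2.5000, f(x_8) = 39.062500, coefficient = 1

I ≈ (0.218750/3) × 267.213577 = 19.484323
Exact value: 19.483789
Error: 0.000534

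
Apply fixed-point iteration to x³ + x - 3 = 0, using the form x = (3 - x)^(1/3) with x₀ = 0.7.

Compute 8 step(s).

Equation: x³ + x - 3 = 0
Fixed-point form: x = (3 - x)^(1/3)
x₀ = 0.7

x_1 = g(0.700000) = 1.320006
x_2 = g(1.320006) = 1.188783
x_3 = g(1.188783) = 1.218962
x_4 = g(1.218962) = 1.212154
x_5 = g(1.212154) = 1.213696
x_6 = g(1.213696) = 1.213347
x_7 = g(1.213347) = 1.213426
x_8 = g(1.213426) = 1.213408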